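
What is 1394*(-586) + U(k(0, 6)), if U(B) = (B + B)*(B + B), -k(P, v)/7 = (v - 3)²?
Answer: -801008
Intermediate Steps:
k(P, v) = -7*(-3 + v)² (k(P, v) = -7*(v - 3)² = -7*(-3 + v)²)
U(B) = 4*B² (U(B) = (2*B)*(2*B) = 4*B²)
1394*(-586) + U(k(0, 6)) = 1394*(-586) + 4*(-7*(-3 + 6)²)² = -816884 + 4*(-7*3²)² = -816884 + 4*(-7*9)² = -816884 + 4*(-63)² = -816884 + 4*3969 = -816884 + 15876 = -801008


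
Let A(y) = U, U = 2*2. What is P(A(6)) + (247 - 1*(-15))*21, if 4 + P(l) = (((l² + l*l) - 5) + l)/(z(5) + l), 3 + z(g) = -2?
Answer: 5467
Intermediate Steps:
U = 4
z(g) = -5 (z(g) = -3 - 2 = -5)
A(y) = 4
P(l) = -4 + (-5 + l + 2*l²)/(-5 + l) (P(l) = -4 + (((l² + l*l) - 5) + l)/(-5 + l) = -4 + (((l² + l²) - 5) + l)/(-5 + l) = -4 + ((2*l² - 5) + l)/(-5 + l) = -4 + ((-5 + 2*l²) + l)/(-5 + l) = -4 + (-5 + l + 2*l²)/(-5 + l))
P(A(6)) + (247 - 1*(-15))*21 = (15 - 3*4 + 2*4²)/(-5 + 4) + (247 - 1*(-15))*21 = (15 - 12 + 2*16)/(-1) + (247 + 15)*21 = -(15 - 12 + 32) + 262*21 = -1*35 + 5502 = -35 + 5502 = 5467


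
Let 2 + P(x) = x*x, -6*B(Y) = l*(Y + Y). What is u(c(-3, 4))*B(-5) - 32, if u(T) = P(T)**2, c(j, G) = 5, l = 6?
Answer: 5258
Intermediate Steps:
B(Y) = -2*Y (B(Y) = -(Y + Y) = -2*Y)
P(x) = -2 + x**2 (P(x) = -2 + x*x = -2 + x**2)
u(T) = (-2 + T**2)**2
u(c(-3, 4))*B(-5) - 32 = (-2 + 5**2)**2*(-2*(-5)) - 32 = (-2 + 25)**2*10 - 32 = 23**2*10 - 32 = 529*10 - 32 = 5290 - 32 = 5258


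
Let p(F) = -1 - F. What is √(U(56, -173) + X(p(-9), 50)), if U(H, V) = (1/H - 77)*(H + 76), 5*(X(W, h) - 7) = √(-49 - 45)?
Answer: √(-49757750 + 980*I*√94)/70 ≈ 0.0096212 + 100.77*I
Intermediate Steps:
X(W, h) = 7 + I*√94/5 (X(W, h) = 7 + √(-49 - 45)/5 = 7 + √(-94)/5 = 7 + (I*√94)/5 = 7 + I*√94/5)
U(H, V) = (-77 + 1/H)*(76 + H)
√(U(56, -173) + X(p(-9), 50)) = √((-5851 - 77*56 + 76/56) + (7 + I*√94/5)) = √((-5851 - 4312 + 76*(1/56)) + (7 + I*√94/5)) = √((-5851 - 4312 + 19/14) + (7 + I*√94/5)) = √(-142263/14 + (7 + I*√94/5)) = √(-142165/14 + I*√94/5)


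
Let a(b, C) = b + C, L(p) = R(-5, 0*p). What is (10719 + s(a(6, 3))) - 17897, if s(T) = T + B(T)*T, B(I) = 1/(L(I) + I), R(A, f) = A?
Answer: -28667/4 ≈ -7166.8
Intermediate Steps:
L(p) = -5
B(I) = 1/(-5 + I)
a(b, C) = C + b
s(T) = T + T/(-5 + T)
(10719 + s(a(6, 3))) - 17897 = (10719 + (3 + 6)*(-4 + (3 + 6))/(-5 + (3 + 6))) - 17897 = (10719 + 9*(-4 + 9)/(-5 + 9)) - 17897 = (10719 + 9*5/4) - 17897 = (10719 + 9*(¼)*5) - 17897 = (10719 + 45/4) - 17897 = 42921/4 - 17897 = -28667/4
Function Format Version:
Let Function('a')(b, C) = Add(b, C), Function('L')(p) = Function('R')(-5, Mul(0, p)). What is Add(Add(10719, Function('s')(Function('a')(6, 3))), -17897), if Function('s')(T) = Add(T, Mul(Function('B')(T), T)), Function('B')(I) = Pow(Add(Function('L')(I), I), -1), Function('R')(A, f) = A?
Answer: Rational(-28667, 4) ≈ -7166.8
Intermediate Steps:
Function('L')(p) = -5
Function('B')(I) = Pow(Add(-5, I), -1)
Function('a')(b, C) = Add(C, b)
Function('s')(T) = Add(T, Mul(T, Pow(Add(-5, T), -1))) (Function('s')(T) = Add(T, Mul(Pow(Add(-5, T), -1), T)) = Add(T, Mul(T, Pow(Add(-5, T), -1))))
Add(Add(10719, Function('s')(Function('a')(6, 3))), -17897) = Add(Add(10719, Mul(Add(3, 6), Pow(Add(-5, Add(3, 6)), -1), Add(-4, Add(3, 6)))), -17897) = Add(Add(10719, Mul(9, Pow(Add(-5, 9), -1), Add(-4, 9))), -17897) = Add(Add(10719, Mul(9, Pow(4, -1), 5)), -17897) = Add(Add(10719, Mul(9, Rational(1, 4), 5)), -17897) = Add(Add(10719, Rational(45, 4)), -17897) = Add(Rational(42921, 4), -17897) = Rational(-28667, 4)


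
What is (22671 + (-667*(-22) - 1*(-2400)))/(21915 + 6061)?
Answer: 39745/27976 ≈ 1.4207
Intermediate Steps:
(22671 + (-667*(-22) - 1*(-2400)))/(21915 + 6061) = (22671 + (14674 + 2400))/27976 = (22671 + 17074)*(1/27976) = 39745*(1/27976) = 39745/27976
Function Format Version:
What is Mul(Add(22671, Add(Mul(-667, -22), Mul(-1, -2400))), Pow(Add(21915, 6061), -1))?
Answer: Rational(39745, 27976) ≈ 1.4207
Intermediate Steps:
Mul(Add(22671, Add(Mul(-667, -22), Mul(-1, -2400))), Pow(Add(21915, 6061), -1)) = Mul(Add(22671, Add(14674, 2400)), Pow(27976, -1)) = Mul(Add(22671, 17074), Rational(1, 27976)) = Mul(39745, Rational(1, 27976)) = Rational(39745, 27976)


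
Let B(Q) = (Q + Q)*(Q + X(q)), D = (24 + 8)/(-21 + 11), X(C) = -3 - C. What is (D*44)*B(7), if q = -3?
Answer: -68992/5 ≈ -13798.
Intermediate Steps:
D = -16/5 (D = 32/(-10) = 32*(-1/10) = -16/5 ≈ -3.2000)
B(Q) = 2*Q**2 (B(Q) = (Q + Q)*(Q + (-3 - 1*(-3))) = (2*Q)*(Q + (-3 + 3)) = (2*Q)*(Q + 0) = (2*Q)*Q = 2*Q**2)
(D*44)*B(7) = (-16/5*44)*(2*7**2) = -1408*49/5 = -704/5*98 = -68992/5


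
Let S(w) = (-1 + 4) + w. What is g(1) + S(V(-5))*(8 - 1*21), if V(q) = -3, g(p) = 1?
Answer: 1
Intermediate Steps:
S(w) = 3 + w
g(1) + S(V(-5))*(8 - 1*21) = 1 + (3 - 3)*(8 - 1*21) = 1 + 0*(8 - 21) = 1 + 0*(-13) = 1 + 0 = 1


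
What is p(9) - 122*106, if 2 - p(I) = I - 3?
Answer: -12936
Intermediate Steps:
p(I) = 5 - I (p(I) = 2 - (I - 3) = 2 - (-3 + I) = 2 + (3 - I) = 5 - I)
p(9) - 122*106 = (5 - 1*9) - 122*106 = (5 - 9) - 12932 = -4 - 12932 = -12936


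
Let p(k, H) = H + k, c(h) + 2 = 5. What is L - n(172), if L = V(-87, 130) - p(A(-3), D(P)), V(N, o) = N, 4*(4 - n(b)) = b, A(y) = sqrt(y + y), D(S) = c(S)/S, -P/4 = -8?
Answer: -1539/32 - I*sqrt(6) ≈ -48.094 - 2.4495*I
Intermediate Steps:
c(h) = 3 (c(h) = -2 + 5 = 3)
P = 32 (P = -4*(-8) = 32)
D(S) = 3/S
A(y) = sqrt(2)*sqrt(y) (A(y) = sqrt(2*y) = sqrt(2)*sqrt(y))
n(b) = 4 - b/4
L = -2787/32 - I*sqrt(6) (L = -87 - (3/32 + sqrt(2)*sqrt(-3)) = -87 - (3*(1/32) + sqrt(2)*(I*sqrt(3))) = -87 - (3/32 + I*sqrt(6)) = -87 + (-3/32 - I*sqrt(6)) = -2787/32 - I*sqrt(6) ≈ -87.094 - 2.4495*I)
L - n(172) = (-2787/32 - I*sqrt(6)) - (4 - 1/4*172) = (-2787/32 - I*sqrt(6)) - (4 - 43) = (-2787/32 - I*sqrt(6)) - 1*(-39) = (-2787/32 - I*sqrt(6)) + 39 = -1539/32 - I*sqrt(6)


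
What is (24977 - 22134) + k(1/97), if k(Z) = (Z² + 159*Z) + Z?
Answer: 26765308/9409 ≈ 2844.6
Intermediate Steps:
k(Z) = Z² + 160*Z
(24977 - 22134) + k(1/97) = (24977 - 22134) + (160 + 1/97)/97 = 2843 + (160 + 1/97)/97 = 2843 + (1/97)*(15521/97) = 2843 + 15521/9409 = 26765308/9409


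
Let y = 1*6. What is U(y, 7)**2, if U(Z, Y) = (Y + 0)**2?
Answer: 2401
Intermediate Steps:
y = 6
U(Z, Y) = Y**2
U(y, 7)**2 = (7**2)**2 = 49**2 = 2401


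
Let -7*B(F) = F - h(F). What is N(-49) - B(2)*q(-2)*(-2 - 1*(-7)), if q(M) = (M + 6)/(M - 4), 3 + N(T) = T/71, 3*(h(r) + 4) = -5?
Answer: -32836/4473 ≈ -7.3409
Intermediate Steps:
h(r) = -17/3 (h(r) = -4 + (⅓)*(-5) = -4 - 5/3 = -17/3)
B(F) = -17/21 - F/7 (B(F) = -(F - 1*(-17/3))/7 = -(F + 17/3)/7 = -(17/3 + F)/7 = -17/21 - F/7)
N(T) = -3 + T/71
q(M) = (6 + M)/(-4 + M)
N(-49) - B(2)*q(-2)*(-2 - 1*(-7)) = (-3 + (1/71)*(-49)) - (-17/21 - ⅐*2)*((6 - 2)/(-4 - 2))*(-2 - 1*(-7)) = (-3 - 49/71) - (-17/21 - 2/7)*(4/(-6))*(-2 + 7) = -262/71 - (-(-23)*4/126)*5 = -262/71 - (-23/21*(-⅔))*5 = -262/71 - 46*5/63 = -262/71 - 1*230/63 = -262/71 - 230/63 = -32836/4473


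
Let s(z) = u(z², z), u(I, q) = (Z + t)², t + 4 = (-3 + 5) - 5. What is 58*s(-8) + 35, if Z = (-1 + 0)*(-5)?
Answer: 267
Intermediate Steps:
Z = 5 (Z = -1*(-5) = 5)
t = -7 (t = -4 + ((-3 + 5) - 5) = -4 + (2 - 5) = -4 - 3 = -7)
u(I, q) = 4 (u(I, q) = (5 - 7)² = (-2)² = 4)
s(z) = 4
58*s(-8) + 35 = 58*4 + 35 = 232 + 35 = 267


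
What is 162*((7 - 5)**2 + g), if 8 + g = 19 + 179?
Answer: 31428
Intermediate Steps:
g = 190 (g = -8 + (19 + 179) = -8 + 198 = 190)
162*((7 - 5)**2 + g) = 162*((7 - 5)**2 + 190) = 162*(2**2 + 190) = 162*(4 + 190) = 162*194 = 31428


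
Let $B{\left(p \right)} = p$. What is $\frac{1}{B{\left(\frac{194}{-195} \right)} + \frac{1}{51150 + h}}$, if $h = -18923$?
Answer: $- \frac{483405}{480911} \approx -1.0052$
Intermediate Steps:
$\frac{1}{B{\left(\frac{194}{-195} \right)} + \frac{1}{51150 + h}} = \frac{1}{\frac{194}{-195} + \frac{1}{51150 - 18923}} = \frac{1}{194 \left(- \frac{1}{195}\right) + \frac{1}{32227}} = \frac{1}{- \frac{194}{195} + \frac{1}{32227}} = \frac{1}{- \frac{480911}{483405}} = - \frac{483405}{480911}$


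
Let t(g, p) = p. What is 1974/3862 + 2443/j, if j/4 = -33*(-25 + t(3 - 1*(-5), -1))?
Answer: 8104817/6627192 ≈ 1.2230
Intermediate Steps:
j = 3432 (j = 4*(-33*(-25 - 1)) = 4*(-33*(-26)) = 4*858 = 3432)
1974/3862 + 2443/j = 1974/3862 + 2443/3432 = 1974*(1/3862) + 2443*(1/3432) = 987/1931 + 2443/3432 = 8104817/6627192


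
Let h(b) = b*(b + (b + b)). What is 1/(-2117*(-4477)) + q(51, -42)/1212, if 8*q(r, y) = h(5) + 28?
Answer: 976224023/91896836064 ≈ 0.010623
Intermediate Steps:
h(b) = 3*b**2 (h(b) = b*(b + 2*b) = b*(3*b) = 3*b**2)
q(r, y) = 103/8 (q(r, y) = (3*5**2 + 28)/8 = (3*25 + 28)/8 = (75 + 28)/8 = (1/8)*103 = 103/8)
1/(-2117*(-4477)) + q(51, -42)/1212 = 1/(-2117*(-4477)) + (103/8)/1212 = -1/2117*(-1/4477) + (103/8)*(1/1212) = 1/9477809 + 103/9696 = 976224023/91896836064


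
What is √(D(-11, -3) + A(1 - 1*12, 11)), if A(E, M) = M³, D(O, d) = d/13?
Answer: 10*√2249/13 ≈ 36.480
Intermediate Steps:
D(O, d) = d/13 (D(O, d) = d*(1/13) = d/13)
√(D(-11, -3) + A(1 - 1*12, 11)) = √((1/13)*(-3) + 11³) = √(-3/13 + 1331) = √(17300/13) = 10*√2249/13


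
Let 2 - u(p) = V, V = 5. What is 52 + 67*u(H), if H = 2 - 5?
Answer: -149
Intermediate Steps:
H = -3
u(p) = -3 (u(p) = 2 - 1*5 = 2 - 5 = -3)
52 + 67*u(H) = 52 + 67*(-3) = 52 - 201 = -149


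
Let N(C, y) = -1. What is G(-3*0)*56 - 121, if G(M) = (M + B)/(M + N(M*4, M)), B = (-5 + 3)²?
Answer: -345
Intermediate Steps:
B = 4 (B = (-2)² = 4)
G(M) = (4 + M)/(-1 + M) (G(M) = (M + 4)/(M - 1) = (4 + M)/(-1 + M))
G(-3*0)*56 - 121 = ((4 - 3*0)/(-1 - 3*0))*56 - 121 = ((4 + 0)/(-1 + 0))*56 - 121 = (4/(-1))*56 - 121 = -1*4*56 - 121 = -4*56 - 121 = -224 - 121 = -345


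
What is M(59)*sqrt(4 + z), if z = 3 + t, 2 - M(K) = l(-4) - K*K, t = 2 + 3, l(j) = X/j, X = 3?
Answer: 13935*sqrt(3)/2 ≈ 12068.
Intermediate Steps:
l(j) = 3/j
t = 5
M(K) = 11/4 + K**2 (M(K) = 2 - (3/(-4) - K*K) = 2 - (3*(-1/4) - K**2) = 2 - (-3/4 - K**2) = 2 + (3/4 + K**2) = 11/4 + K**2)
z = 8 (z = 3 + 5 = 8)
M(59)*sqrt(4 + z) = (11/4 + 59**2)*sqrt(4 + 8) = (11/4 + 3481)*sqrt(12) = 13935*(2*sqrt(3))/4 = 13935*sqrt(3)/2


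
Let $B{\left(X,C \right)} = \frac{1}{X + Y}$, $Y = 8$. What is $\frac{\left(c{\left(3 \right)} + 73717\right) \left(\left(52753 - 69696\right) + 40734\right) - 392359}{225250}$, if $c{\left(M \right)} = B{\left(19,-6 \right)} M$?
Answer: $\frac{297749111}{38250} \approx 7784.3$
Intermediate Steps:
$B{\left(X,C \right)} = \frac{1}{8 + X}$ ($B{\left(X,C \right)} = \frac{1}{X + 8} = \frac{1}{8 + X}$)
$c{\left(M \right)} = \frac{M}{27}$ ($c{\left(M \right)} = \frac{M}{8 + 19} = \frac{M}{27}$)
$\frac{\left(c{\left(3 \right)} + 73717\right) \left(\left(52753 - 69696\right) + 40734\right) - 392359}{225250} = \frac{\left(\frac{1}{27} \cdot 3 + 73717\right) \left(\left(52753 - 69696\right) + 40734\right) - 392359}{225250} = \left(\left(\frac{1}{9} + 73717\right) \left(-16943 + 40734\right) - 392359\right) \frac{1}{225250} = \left(\frac{663454}{9} \cdot 23791 - 392359\right) \frac{1}{225250} = \left(\frac{15784234114}{9} - 392359\right) \frac{1}{225250} = \frac{15780702883}{9} \cdot \frac{1}{225250} = \frac{297749111}{38250}$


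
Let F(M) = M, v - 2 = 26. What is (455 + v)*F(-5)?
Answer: -2415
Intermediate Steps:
v = 28 (v = 2 + 26 = 28)
(455 + v)*F(-5) = (455 + 28)*(-5) = 483*(-5) = -2415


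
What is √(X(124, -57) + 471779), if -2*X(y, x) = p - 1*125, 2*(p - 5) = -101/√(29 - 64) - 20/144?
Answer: √(83232405725 - 127260*I*√35)/420 ≈ 686.91 - 0.0031067*I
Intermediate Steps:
p = 355/72 + 101*I*√35/70 (p = 5 + (-101/√(29 - 64) - 20/144)/2 = 5 + (-101*(-I*√35/35) - 20*1/144)/2 = 5 + (-101*(-I*√35/35) - 5/36)/2 = 5 + (-(-101)*I*√35/35 - 5/36)/2 = 5 + (101*I*√35/35 - 5/36)/2 = 5 + (-5/36 + 101*I*√35/35)/2 = 5 + (-5/72 + 101*I*√35/70) = 355/72 + 101*I*√35/70 ≈ 4.9306 + 8.5361*I)
X(y, x) = 8645/144 - 101*I*√35/140 (X(y, x) = -((355/72 + 101*I*√35/70) - 1*125)/2 = -((355/72 + 101*I*√35/70) - 125)/2 = -(-8645/72 + 101*I*√35/70)/2 = 8645/144 - 101*I*√35/140)
√(X(124, -57) + 471779) = √((8645/144 - 101*I*√35/140) + 471779) = √(67944821/144 - 101*I*√35/140)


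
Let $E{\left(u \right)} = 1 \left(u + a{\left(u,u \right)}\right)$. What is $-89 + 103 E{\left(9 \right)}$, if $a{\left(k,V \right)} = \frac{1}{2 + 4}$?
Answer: $\frac{5131}{6} \approx 855.17$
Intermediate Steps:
$a{\left(k,V \right)} = \frac{1}{6}$
$E{\left(u \right)} = \frac{1}{6} + u$ ($E{\left(u \right)} = 1 \left(u + \frac{1}{6}\right) = 1 \left(\frac{1}{6} + u\right) = \frac{1}{6} + u$)
$-89 + 103 E{\left(9 \right)} = -89 + 103 \left(\frac{1}{6} + 9\right) = -89 + 103 \cdot \frac{55}{6} = -89 + \frac{5665}{6} = \frac{5131}{6}$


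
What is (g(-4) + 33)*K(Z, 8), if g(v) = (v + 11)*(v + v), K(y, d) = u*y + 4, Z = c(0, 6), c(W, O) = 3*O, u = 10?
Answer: -4232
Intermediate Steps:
Z = 18 (Z = 3*6 = 18)
K(y, d) = 4 + 10*y (K(y, d) = 10*y + 4 = 4 + 10*y)
g(v) = 2*v*(11 + v) (g(v) = (11 + v)*(2*v) = 2*v*(11 + v))
(g(-4) + 33)*K(Z, 8) = (2*(-4)*(11 - 4) + 33)*(4 + 10*18) = (2*(-4)*7 + 33)*(4 + 180) = (-56 + 33)*184 = -23*184 = -4232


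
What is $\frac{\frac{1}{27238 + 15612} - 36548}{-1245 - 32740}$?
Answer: $\frac{1566081799}{1456257250} \approx 1.0754$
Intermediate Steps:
$\frac{\frac{1}{27238 + 15612} - 36548}{-1245 - 32740} = \frac{\frac{1}{42850} - 36548}{-33985} = \left(\frac{1}{42850} - 36548\right) \left(- \frac{1}{33985}\right) = \left(- \frac{1566081799}{42850}\right) \left(- \frac{1}{33985}\right) = \frac{1566081799}{1456257250}$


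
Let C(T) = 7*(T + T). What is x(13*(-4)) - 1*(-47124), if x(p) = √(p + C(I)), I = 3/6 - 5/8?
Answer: 47124 + I*√215/2 ≈ 47124.0 + 7.3314*I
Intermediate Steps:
I = -⅛ (I = 3*(⅙) - 5*⅛ = ½ - 5/8 = -⅛ ≈ -0.12500)
C(T) = 14*T (C(T) = 7*(2*T) = 14*T)
x(p) = √(-7/4 + p) (x(p) = √(p + 14*(-⅛)) = √(p - 7/4) = √(-7/4 + p))
x(13*(-4)) - 1*(-47124) = √(-7 + 4*(13*(-4)))/2 - 1*(-47124) = √(-7 + 4*(-52))/2 + 47124 = √(-7 - 208)/2 + 47124 = √(-215)/2 + 47124 = (I*√215)/2 + 47124 = I*√215/2 + 47124 = 47124 + I*√215/2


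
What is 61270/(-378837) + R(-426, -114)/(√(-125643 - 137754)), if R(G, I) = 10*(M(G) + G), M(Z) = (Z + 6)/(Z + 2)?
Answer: -61270/378837 + 75085*I*√263397/4653347 ≈ -0.16173 + 8.2812*I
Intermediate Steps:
M(Z) = (6 + Z)/(2 + Z)
R(G, I) = 10*G + 10*(6 + G)/(2 + G) (R(G, I) = 10*((6 + G)/(2 + G) + G) = 10*(G + (6 + G)/(2 + G)) = 10*G + 10*(6 + G)/(2 + G))
61270/(-378837) + R(-426, -114)/(√(-125643 - 137754)) = 61270/(-378837) + (10*(6 + (-426)² + 3*(-426))/(2 - 426))/(√(-125643 - 137754)) = 61270*(-1/378837) + (10*(6 + 181476 - 1278)/(-424))/(√(-263397)) = -61270/378837 + (10*(-1/424)*180204)/((I*√263397)) = -61270/378837 - (-75085)*I*√263397/4653347 = -61270/378837 + 75085*I*√263397/4653347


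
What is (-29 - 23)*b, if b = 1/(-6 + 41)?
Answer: -52/35 ≈ -1.4857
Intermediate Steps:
b = 1/35 ≈ 0.028571
(-29 - 23)*b = (-29 - 23)*(1/35) = -52*1/35 = -52/35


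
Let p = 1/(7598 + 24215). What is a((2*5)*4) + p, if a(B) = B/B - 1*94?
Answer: -2958608/31813 ≈ -93.000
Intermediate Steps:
p = 1/31813 ≈ 3.1434e-5
a(B) = -93 (a(B) = 1 - 94 = -93)
a((2*5)*4) + p = -93 + 1/31813 = -2958608/31813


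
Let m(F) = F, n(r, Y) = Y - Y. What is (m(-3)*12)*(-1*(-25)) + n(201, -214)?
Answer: -900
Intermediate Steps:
n(r, Y) = 0
(m(-3)*12)*(-1*(-25)) + n(201, -214) = (-3*12)*(-1*(-25)) + 0 = -36*25 + 0 = -900 + 0 = -900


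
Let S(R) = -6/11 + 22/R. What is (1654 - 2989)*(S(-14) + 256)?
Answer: -26097915/77 ≈ -3.3893e+5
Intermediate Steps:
S(R) = -6/11 + 22/R (S(R) = -6*1/11 + 22/R = -6/11 + 22/R)
(1654 - 2989)*(S(-14) + 256) = (1654 - 2989)*((-6/11 + 22/(-14)) + 256) = -1335*((-6/11 + 22*(-1/14)) + 256) = -1335*((-6/11 - 11/7) + 256) = -1335*(-163/77 + 256) = -1335*19549/77 = -26097915/77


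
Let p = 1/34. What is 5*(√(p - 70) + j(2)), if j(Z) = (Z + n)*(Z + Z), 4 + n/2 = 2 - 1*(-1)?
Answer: 5*I*√80886/34 ≈ 41.824*I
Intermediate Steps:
n = -2 (n = -8 + 2*(2 - 1*(-1)) = -8 + 2*(2 + 1) = -8 + 2*3 = -8 + 6 = -2)
j(Z) = 2*Z*(-2 + Z) (j(Z) = (Z - 2)*(Z + Z) = (-2 + Z)*(2*Z) = 2*Z*(-2 + Z))
p = 1/34 ≈ 0.029412
5*(√(p - 70) + j(2)) = 5*(√(1/34 - 70) + 2*2*(-2 + 2)) = 5*(√(-2379/34) + 2*2*0) = 5*(I*√80886/34 + 0) = 5*(I*√80886/34) = 5*I*√80886/34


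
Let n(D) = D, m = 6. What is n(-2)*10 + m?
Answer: -14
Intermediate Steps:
n(-2)*10 + m = -2*10 + 6 = -20 + 6 = -14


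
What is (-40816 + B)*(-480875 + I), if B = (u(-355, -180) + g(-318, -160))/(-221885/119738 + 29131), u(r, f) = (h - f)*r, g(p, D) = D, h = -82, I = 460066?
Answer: 987490505759787364/1162621931 ≈ 8.4936e+8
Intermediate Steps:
u(r, f) = r*(-82 - f) (u(r, f) = (-82 - f)*r = r*(-82 - f))
B = -1394947700/1162621931 (B = (-1*(-355)*(82 - 180) - 160)/(-221885/119738 + 29131) = (-1*(-355)*(-98) - 160)/(-221885*1/119738 + 29131) = (-34790 - 160)/(-221885/119738 + 29131) = -34950/3487865793/119738 = -34950*119738/3487865793 = -1394947700/1162621931 ≈ -1.1998)
(-40816 + B)*(-480875 + I) = (-40816 - 1394947700/1162621931)*(-480875 + 460066) = -47454971683396/1162621931*(-20809) = 987490505759787364/1162621931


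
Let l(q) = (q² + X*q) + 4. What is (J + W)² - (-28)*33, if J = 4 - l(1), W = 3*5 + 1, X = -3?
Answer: 1248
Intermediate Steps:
W = 16 (W = 15 + 1 = 16)
l(q) = 4 + q² - 3*q (l(q) = (q² - 3*q) + 4 = 4 + q² - 3*q)
J = 2 (J = 4 - (4 + 1² - 3*1) = 4 - (4 + 1 - 3) = 4 - 1*2 = 4 - 2 = 2)
(J + W)² - (-28)*33 = (2 + 16)² - (-28)*33 = 18² - 1*(-924) = 324 + 924 = 1248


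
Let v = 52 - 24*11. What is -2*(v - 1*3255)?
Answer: 6934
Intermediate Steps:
v = -212 (v = 52 - 264 = -212)
-2*(v - 1*3255) = -2*(-212 - 1*3255) = -2*(-212 - 3255) = -2*(-3467) = 6934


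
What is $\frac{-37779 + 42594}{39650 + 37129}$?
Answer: $\frac{535}{8531} \approx 0.062712$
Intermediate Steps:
$\frac{-37779 + 42594}{39650 + 37129} = \frac{4815}{76779} = 4815 \cdot \frac{1}{76779} = \frac{535}{8531}$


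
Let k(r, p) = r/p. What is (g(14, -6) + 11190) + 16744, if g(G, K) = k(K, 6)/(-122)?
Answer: 3407949/122 ≈ 27934.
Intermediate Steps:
g(G, K) = -K/732 (g(G, K) = (K/6)/(-122) = (K*(⅙))*(-1/122) = (K/6)*(-1/122) = -K/732)
(g(14, -6) + 11190) + 16744 = (-1/732*(-6) + 11190) + 16744 = (1/122 + 11190) + 16744 = 1365181/122 + 16744 = 3407949/122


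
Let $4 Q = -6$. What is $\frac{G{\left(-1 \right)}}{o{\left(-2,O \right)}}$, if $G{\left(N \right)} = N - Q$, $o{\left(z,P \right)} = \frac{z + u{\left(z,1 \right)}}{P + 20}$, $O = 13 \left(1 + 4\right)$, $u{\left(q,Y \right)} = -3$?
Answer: $- \frac{17}{2} \approx -8.5$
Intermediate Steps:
$Q = - \frac{3}{2}$ ($Q = \frac{1}{4} \left(-6\right) = - \frac{3}{2} \approx -1.5$)
$O = 65$ ($O = 13 \cdot 5 = 65$)
$o{\left(z,P \right)} = \frac{-3 + z}{20 + P}$ ($o{\left(z,P \right)} = \frac{z - 3}{P + 20} = \frac{-3 + z}{20 + P}$)
$G{\left(N \right)} = \frac{3}{2} + N$ ($G{\left(N \right)} = N - - \frac{3}{2} = N + \frac{3}{2} = \frac{3}{2} + N$)
$\frac{G{\left(-1 \right)}}{o{\left(-2,O \right)}} = \frac{\frac{3}{2} - 1}{\frac{1}{20 + 65} \left(-3 - 2\right)} = \frac{1}{\frac{1}{85} \left(-5\right)} \frac{1}{2} = \frac{1}{- \frac{1}{17}} \cdot \frac{1}{2} = \left(-17\right) \frac{1}{2} = - \frac{17}{2}$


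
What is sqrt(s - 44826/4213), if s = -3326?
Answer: 4*I*sqrt(3701453327)/4213 ≈ 57.764*I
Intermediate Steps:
sqrt(s - 44826/4213) = sqrt(-3326 - 44826/4213) = sqrt(-14057264/4213) = 4*I*sqrt(3701453327)/4213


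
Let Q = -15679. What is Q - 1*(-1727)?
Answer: -13952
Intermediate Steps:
Q - 1*(-1727) = -15679 - 1*(-1727) = -15679 + 1727 = -13952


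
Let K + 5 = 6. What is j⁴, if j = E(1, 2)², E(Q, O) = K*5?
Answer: 390625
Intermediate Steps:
K = 1 (K = -5 + 6 = 1)
E(Q, O) = 5 (E(Q, O) = 1*5 = 5)
j = 25 (j = 5² = 25)
j⁴ = 25⁴ = 390625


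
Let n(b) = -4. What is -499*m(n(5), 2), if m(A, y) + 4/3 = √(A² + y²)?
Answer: 1996/3 - 998*√5 ≈ -1566.3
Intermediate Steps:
m(A, y) = -4/3 + √(A² + y²)
-499*m(n(5), 2) = -499*(-4/3 + √((-4)² + 2²)) = -499*(-4/3 + √(16 + 4)) = -499*(-4/3 + √20) = -499*(-4/3 + 2*√5) = 1996/3 - 998*√5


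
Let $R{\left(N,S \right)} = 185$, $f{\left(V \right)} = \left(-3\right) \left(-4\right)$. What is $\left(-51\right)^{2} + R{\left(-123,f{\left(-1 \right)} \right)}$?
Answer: $2786$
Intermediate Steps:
$f{\left(V \right)} = 12$
$\left(-51\right)^{2} + R{\left(-123,f{\left(-1 \right)} \right)} = \left(-51\right)^{2} + 185 = 2601 + 185 = 2786$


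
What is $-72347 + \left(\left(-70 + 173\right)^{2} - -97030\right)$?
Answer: $35292$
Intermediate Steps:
$-72347 + \left(\left(-70 + 173\right)^{2} - -97030\right) = -72347 + \left(103^{2} + 97030\right) = -72347 + \left(10609 + 97030\right) = -72347 + 107639 = 35292$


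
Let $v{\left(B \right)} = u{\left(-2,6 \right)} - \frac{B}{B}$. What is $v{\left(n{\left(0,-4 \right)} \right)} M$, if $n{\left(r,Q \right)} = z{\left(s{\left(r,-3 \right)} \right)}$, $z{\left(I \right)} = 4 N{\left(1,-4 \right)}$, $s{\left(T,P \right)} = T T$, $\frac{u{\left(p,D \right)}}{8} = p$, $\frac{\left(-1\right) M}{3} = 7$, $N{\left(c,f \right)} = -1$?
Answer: $357$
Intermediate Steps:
$M = -21$ ($M = \left(-3\right) 7 = -21$)
$u{\left(p,D \right)} = 8 p$
$s{\left(T,P \right)} = T^{2}$
$z{\left(I \right)} = -4$ ($z{\left(I \right)} = 4 \left(-1\right) = -4$)
$n{\left(r,Q \right)} = -4$
$v{\left(B \right)} = -17$ ($v{\left(B \right)} = 8 \left(-2\right) - \frac{B}{B} = -16 - 1 = -17$)
$v{\left(n{\left(0,-4 \right)} \right)} M = \left(-17\right) \left(-21\right) = 357$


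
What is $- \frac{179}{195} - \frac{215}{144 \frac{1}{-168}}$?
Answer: $\frac{32489}{130} \approx 249.92$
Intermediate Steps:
$- \frac{179}{195} - \frac{215}{144 \frac{1}{-168}} = \left(-179\right) \frac{1}{195} - \frac{215}{144 \left(- \frac{1}{168}\right)} = - \frac{179}{195} - \frac{215}{- \frac{6}{7}} = - \frac{179}{195} - - \frac{1505}{6} = - \frac{179}{195} + \frac{1505}{6} = \frac{32489}{130}$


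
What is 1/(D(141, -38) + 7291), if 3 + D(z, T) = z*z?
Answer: 1/27169 ≈ 3.6807e-5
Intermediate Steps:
D(z, T) = -3 + z² (D(z, T) = -3 + z*z = -3 + z²)
1/(D(141, -38) + 7291) = 1/((-3 + 141²) + 7291) = 1/((-3 + 19881) + 7291) = 1/(19878 + 7291) = 1/27169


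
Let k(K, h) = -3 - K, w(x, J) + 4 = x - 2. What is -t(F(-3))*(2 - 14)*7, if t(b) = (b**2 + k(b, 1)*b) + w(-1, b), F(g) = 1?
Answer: -840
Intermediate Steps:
w(x, J) = -6 + x (w(x, J) = -4 + (x - 2) = -4 + (-2 + x) = -6 + x)
t(b) = -7 + b**2 + b*(-3 - b) (t(b) = (b**2 + (-3 - b)*b) + (-6 - 1) = (b**2 + b*(-3 - b)) - 7 = -7 + b**2 + b*(-3 - b))
-t(F(-3))*(2 - 14)*7 = -(-7 - 3*1)*(2 - 14)*7 = -(-7 - 3)*(-12)*7 = -(-10*(-12))*7 = -120*7 = -1*840 = -840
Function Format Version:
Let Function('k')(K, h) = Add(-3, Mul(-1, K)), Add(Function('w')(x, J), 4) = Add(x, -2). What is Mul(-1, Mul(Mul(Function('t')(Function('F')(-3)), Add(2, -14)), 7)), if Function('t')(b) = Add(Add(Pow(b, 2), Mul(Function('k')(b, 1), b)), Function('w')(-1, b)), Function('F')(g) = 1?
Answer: -840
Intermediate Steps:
Function('w')(x, J) = Add(-6, x) (Function('w')(x, J) = Add(-4, Add(x, -2)) = Add(-4, Add(-2, x)) = Add(-6, x))
Function('t')(b) = Add(-7, Pow(b, 2), Mul(b, Add(-3, Mul(-1, b)))) (Function('t')(b) = Add(Add(Pow(b, 2), Mul(Add(-3, Mul(-1, b)), b)), Add(-6, -1)) = Add(Add(Pow(b, 2), Mul(b, Add(-3, Mul(-1, b)))), -7) = Add(-7, Pow(b, 2), Mul(b, Add(-3, Mul(-1, b)))))
Mul(-1, Mul(Mul(Function('t')(Function('F')(-3)), Add(2, -14)), 7)) = Mul(-1, Mul(Mul(Add(-7, Mul(-3, 1)), Add(2, -14)), 7)) = Mul(-1, Mul(Mul(Add(-7, -3), -12), 7)) = Mul(-1, Mul(Mul(-10, -12), 7)) = Mul(-1, Mul(120, 7)) = Mul(-1, 840) = -840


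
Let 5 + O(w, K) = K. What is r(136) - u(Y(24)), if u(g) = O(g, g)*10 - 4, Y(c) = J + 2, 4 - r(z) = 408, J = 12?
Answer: -490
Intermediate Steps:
O(w, K) = -5 + K
r(z) = -404 (r(z) = 4 - 1*408 = 4 - 408 = -404)
Y(c) = 14 (Y(c) = 12 + 2 = 14)
u(g) = -54 + 10*g (u(g) = (-5 + g)*10 - 4 = (-50 + 10*g) - 4 = -54 + 10*g)
r(136) - u(Y(24)) = -404 - (-54 + 10*14) = -404 - (-54 + 140) = -404 - 1*86 = -404 - 86 = -490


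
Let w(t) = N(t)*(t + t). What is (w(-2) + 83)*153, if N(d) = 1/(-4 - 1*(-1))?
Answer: 12903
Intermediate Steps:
N(d) = -1/3 (N(d) = 1/(-4 + 1) = 1/(-3) = -1/3)
w(t) = -2*t/3 (w(t) = -(t + t)/3 = -2*t/3)
(w(-2) + 83)*153 = (-2/3*(-2) + 83)*153 = (4/3 + 83)*153 = (253/3)*153 = 12903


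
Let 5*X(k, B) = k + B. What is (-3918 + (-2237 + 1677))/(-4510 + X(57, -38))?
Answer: 22390/22531 ≈ 0.99374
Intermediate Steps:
X(k, B) = B/5 + k/5 (X(k, B) = (k + B)/5 = (B + k)/5 = B/5 + k/5)
(-3918 + (-2237 + 1677))/(-4510 + X(57, -38)) = (-3918 + (-2237 + 1677))/(-4510 + ((⅕)*(-38) + (⅕)*57)) = (-3918 - 560)/(-4510 + (-38/5 + 57/5)) = -4478/(-4510 + 19/5) = -4478/(-22531/5) = -4478*(-5/22531) = 22390/22531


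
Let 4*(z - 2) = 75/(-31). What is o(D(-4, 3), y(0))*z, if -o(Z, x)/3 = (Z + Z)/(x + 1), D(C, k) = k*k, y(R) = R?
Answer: -4671/62 ≈ -75.339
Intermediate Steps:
D(C, k) = k²
o(Z, x) = -6*Z/(1 + x) (o(Z, x) = -3*(Z + Z)/(x + 1) = -3*2*Z/(1 + x) = -6*Z/(1 + x))
z = 173/124 (z = 2 + (75/(-31))/4 = 2 + (75*(-1/31))/4 = 2 + (¼)*(-75/31) = 2 - 75/124 = 173/124 ≈ 1.3952)
o(D(-4, 3), y(0))*z = -6*3²/(1 + 0)*(173/124) = -6*9/1*(173/124) = -6*9*1*(173/124) = -54*173/124 = -4671/62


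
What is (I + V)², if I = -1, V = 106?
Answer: 11025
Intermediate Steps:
(I + V)² = (-1 + 106)² = 105² = 11025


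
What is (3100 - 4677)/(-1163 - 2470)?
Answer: 1577/3633 ≈ 0.43408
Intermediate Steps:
(3100 - 4677)/(-1163 - 2470) = -1577/(-3633) = -1577*(-1/3633) = 1577/3633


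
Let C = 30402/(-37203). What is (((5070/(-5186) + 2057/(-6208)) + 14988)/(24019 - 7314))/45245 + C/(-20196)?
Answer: 5103252667007281751/84642964654111132526400 ≈ 6.0291e-5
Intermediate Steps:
C = -10134/12401 (C = 30402*(-1/37203) = -10134/12401 ≈ -0.81719)
(((5070/(-5186) + 2057/(-6208)) + 14988)/(24019 - 7314))/45245 + C/(-20196) = (((5070/(-5186) + 2057/(-6208)) + 14988)/(24019 - 7314))/45245 - 10134/12401/(-20196) = (((5070*(-1/5186) + 2057*(-1/6208)) + 14988)/16705)*(1/45245) - 10134/12401*(-1/20196) = (((-2535/2593 - 2057/6208) + 14988)*(1/16705))*(1/45245) + 563/13913922 = ((-21071081/16097344 + 14988)*(1/16705))*(1/45245) + 563/13913922 = ((241245920791/16097344)*(1/16705))*(1/45245) + 563/13913922 = (241245920791/268906131520)*(1/45245) + 563/13913922 = 241245920791/12166657920622400 + 563/13913922 = 5103252667007281751/84642964654111132526400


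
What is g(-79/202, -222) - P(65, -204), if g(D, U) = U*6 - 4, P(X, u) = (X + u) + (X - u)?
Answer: -1466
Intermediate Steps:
P(X, u) = 2*X
g(D, U) = -4 + 6*U (g(D, U) = 6*U - 4 = -4 + 6*U)
g(-79/202, -222) - P(65, -204) = (-4 + 6*(-222)) - 2*65 = (-4 - 1332) - 1*130 = -1336 - 130 = -1466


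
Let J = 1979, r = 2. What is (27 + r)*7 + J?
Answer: 2182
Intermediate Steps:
(27 + r)*7 + J = (27 + 2)*7 + 1979 = 29*7 + 1979 = 203 + 1979 = 2182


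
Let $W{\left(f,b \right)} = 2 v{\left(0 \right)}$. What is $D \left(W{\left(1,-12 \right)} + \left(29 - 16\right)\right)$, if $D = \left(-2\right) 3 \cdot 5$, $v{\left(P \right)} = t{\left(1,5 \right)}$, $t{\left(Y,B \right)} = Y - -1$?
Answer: $-510$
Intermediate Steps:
$t{\left(Y,B \right)} = 1 + Y$ ($t{\left(Y,B \right)} = Y + 1 = 1 + Y$)
$v{\left(P \right)} = 2$ ($v{\left(P \right)} = 1 + 1 = 2$)
$W{\left(f,b \right)} = 4$ ($W{\left(f,b \right)} = 2 \cdot 2 = 4$)
$D = -30$ ($D = \left(-6\right) 5 = -30$)
$D \left(W{\left(1,-12 \right)} + \left(29 - 16\right)\right) = - 30 \left(4 + \left(29 - 16\right)\right) = - 30 \left(4 + 13\right) = \left(-30\right) 17 = -510$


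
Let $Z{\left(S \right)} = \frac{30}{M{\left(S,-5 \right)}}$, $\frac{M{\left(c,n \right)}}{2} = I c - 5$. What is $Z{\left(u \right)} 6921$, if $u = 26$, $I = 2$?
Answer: $\frac{103815}{47} \approx 2208.8$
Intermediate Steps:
$M{\left(c,n \right)} = -10 + 4 c$ ($M{\left(c,n \right)} = 2 \left(2 c - 5\right) = 2 \left(-5 + 2 c\right) = -10 + 4 c$)
$Z{\left(S \right)} = \frac{30}{-10 + 4 S}$
$Z{\left(u \right)} 6921 = \frac{15}{-5 + 2 \cdot 26} \cdot 6921 = \frac{15}{-5 + 52} \cdot 6921 = \frac{15}{47} \cdot 6921 = \frac{103815}{47}$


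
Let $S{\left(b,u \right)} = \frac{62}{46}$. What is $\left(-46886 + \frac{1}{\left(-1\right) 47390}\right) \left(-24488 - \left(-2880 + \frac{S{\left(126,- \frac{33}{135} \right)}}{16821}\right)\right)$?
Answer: $\frac{3714959704453619239}{3666877074} \approx 1.0131 \cdot 10^{9}$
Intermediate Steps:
$S{\left(b,u \right)} = \frac{31}{23}$ ($S{\left(b,u \right)} = 62 \cdot \frac{1}{46} = \frac{31}{23}$)
$\left(-46886 + \frac{1}{\left(-1\right) 47390}\right) \left(-24488 - \left(-2880 + \frac{S{\left(126,- \frac{33}{135} \right)}}{16821}\right)\right) = \left(-46886 + \frac{1}{\left(-1\right) 47390}\right) \left(-24488 + \left(2880 - \frac{31}{23 \cdot 16821}\right)\right) = \left(-46886 + \frac{1}{-47390}\right) \left(-24488 + \left(2880 - \frac{31}{23} \cdot \frac{1}{16821}\right)\right) = \left(-46886 - \frac{1}{47390}\right) \left(-24488 + \left(2880 - \frac{31}{386883}\right)\right) = - \frac{2221927541 \left(-24488 + \left(2880 - \frac{31}{386883}\right)\right)}{47390} = - \frac{2221927541 \left(-24488 + \frac{1114223009}{386883}\right)}{47390} = \left(- \frac{2221927541}{47390}\right) \left(- \frac{8359767895}{386883}\right) = \frac{3714959704453619239}{3666877074}$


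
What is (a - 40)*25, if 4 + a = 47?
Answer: 75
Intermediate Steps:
a = 43 (a = -4 + 47 = 43)
(a - 40)*25 = (43 - 40)*25 = 3*25 = 75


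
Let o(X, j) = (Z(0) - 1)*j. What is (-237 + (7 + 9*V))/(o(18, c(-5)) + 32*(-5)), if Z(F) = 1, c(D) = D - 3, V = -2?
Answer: 31/20 ≈ 1.5500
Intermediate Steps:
c(D) = -3 + D
o(X, j) = 0 (o(X, j) = (1 - 1)*j = 0*j = 0)
(-237 + (7 + 9*V))/(o(18, c(-5)) + 32*(-5)) = (-237 + (7 + 9*(-2)))/(0 + 32*(-5)) = (-237 + (7 - 18))/(0 - 160) = (-237 - 11)/(-160) = -248*(-1/160) = 31/20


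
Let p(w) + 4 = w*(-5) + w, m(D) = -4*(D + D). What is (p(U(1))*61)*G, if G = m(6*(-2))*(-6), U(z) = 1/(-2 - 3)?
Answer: 562176/5 ≈ 1.1244e+5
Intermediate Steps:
m(D) = -8*D
U(z) = -1/5 (U(z) = 1/(-5) = -1/5)
G = -576 (G = -48*(-2)*(-6) = -8*(-12)*(-6) = 96*(-6) = -576)
p(w) = -4 - 4*w (p(w) = -4 + (w*(-5) + w) = -4 + (-5*w + w) = -4 - 4*w)
(p(U(1))*61)*G = ((-4 - 4*(-1/5))*61)*(-576) = ((-4 + 4/5)*61)*(-576) = -16/5*61*(-576) = -976/5*(-576) = 562176/5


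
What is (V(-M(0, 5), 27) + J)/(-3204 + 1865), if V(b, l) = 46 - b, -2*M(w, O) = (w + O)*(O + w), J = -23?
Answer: -21/2678 ≈ -0.0078417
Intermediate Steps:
M(w, O) = -(O + w)²/2 (M(w, O) = -(w + O)*(O + w)/2 = -(O + w)*(O + w)/2 = -(O + w)²/2)
(V(-M(0, 5), 27) + J)/(-3204 + 1865) = ((46 - (-1)*(-(5 + 0)²/2)) - 23)/(-3204 + 1865) = ((46 - (-1)*(-½*5²)) - 23)/(-1339) = ((46 - (-1)*(-½*25)) - 23)*(-1/1339) = ((46 - (-1)*(-25)/2) - 23)*(-1/1339) = ((46 - 1*25/2) - 23)*(-1/1339) = ((46 - 25/2) - 23)*(-1/1339) = (67/2 - 23)*(-1/1339) = (21/2)*(-1/1339) = -21/2678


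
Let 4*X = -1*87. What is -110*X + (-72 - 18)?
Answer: 4605/2 ≈ 2302.5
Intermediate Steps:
X = -87/4 (X = (-1*87)/4 = (1/4)*(-87) = -87/4 ≈ -21.750)
-110*X + (-72 - 18) = -110*(-87/4) + (-72 - 18) = 4785/2 - 90 = 4605/2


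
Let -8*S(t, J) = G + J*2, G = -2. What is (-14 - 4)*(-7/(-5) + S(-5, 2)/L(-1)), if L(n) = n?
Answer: -297/10 ≈ -29.700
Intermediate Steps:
S(t, J) = ¼ - J/4 (S(t, J) = -(-2 + J*2)/8 = -(-2 + 2*J)/8 = ¼ - J/4)
(-14 - 4)*(-7/(-5) + S(-5, 2)/L(-1)) = (-14 - 4)*(-7/(-5) + (¼ - ¼*2)/(-1)) = -18*(-7*(-⅕) + (¼ - ½)*(-1)) = -18*(7/5 - ¼*(-1)) = -18*(7/5 + ¼) = -18*33/20 = -297/10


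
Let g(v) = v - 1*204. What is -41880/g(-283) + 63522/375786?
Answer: 876047383/10167099 ≈ 86.165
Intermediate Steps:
g(v) = -204 + v (g(v) = v - 204 = -204 + v)
-41880/g(-283) + 63522/375786 = -41880/(-204 - 283) + 63522/375786 = -41880/(-487) + 63522*(1/375786) = -41880*(-1/487) + 3529/20877 = 41880/487 + 3529/20877 = 876047383/10167099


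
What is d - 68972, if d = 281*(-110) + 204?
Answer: -99678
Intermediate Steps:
d = -30706 (d = -30910 + 204 = -30706)
d - 68972 = -30706 - 68972 = -99678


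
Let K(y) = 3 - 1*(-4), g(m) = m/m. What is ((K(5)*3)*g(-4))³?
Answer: 9261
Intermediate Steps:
g(m) = 1
K(y) = 7 (K(y) = 3 + 4 = 7)
((K(5)*3)*g(-4))³ = ((7*3)*1)³ = (21*1)³ = 21³ = 9261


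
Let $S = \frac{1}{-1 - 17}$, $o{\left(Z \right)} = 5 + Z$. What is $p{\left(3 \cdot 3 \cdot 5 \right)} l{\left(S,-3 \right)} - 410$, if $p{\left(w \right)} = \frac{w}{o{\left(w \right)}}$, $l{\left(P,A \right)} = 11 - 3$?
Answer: $- \frac{2014}{5} \approx -402.8$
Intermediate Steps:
$S = - \frac{1}{18}$ ($S = \frac{1}{-18} = - \frac{1}{18} \approx -0.055556$)
$l{\left(P,A \right)} = 8$
$p{\left(w \right)} = \frac{w}{5 + w}$
$p{\left(3 \cdot 3 \cdot 5 \right)} l{\left(S,-3 \right)} - 410 = \frac{3 \cdot 3 \cdot 5}{5 + 3 \cdot 3 \cdot 5} \cdot 8 - 410 = \frac{9 \cdot 5}{5 + 9 \cdot 5} \cdot 8 - 410 = \frac{45}{5 + 45} \cdot 8 - 410 = \frac{45}{50} \cdot 8 - 410 = 45 \cdot \frac{1}{50} \cdot 8 - 410 = \frac{9}{10} \cdot 8 - 410 = \frac{36}{5} - 410 = - \frac{2014}{5}$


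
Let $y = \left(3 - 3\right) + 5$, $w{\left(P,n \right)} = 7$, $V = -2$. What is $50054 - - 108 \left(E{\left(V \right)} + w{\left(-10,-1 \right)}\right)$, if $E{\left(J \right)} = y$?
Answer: $51350$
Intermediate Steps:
$y = 5$ ($y = 0 + 5 = 5$)
$E{\left(J \right)} = 5$
$50054 - - 108 \left(E{\left(V \right)} + w{\left(-10,-1 \right)}\right) = 50054 - - 108 \left(5 + 7\right) = 50054 - \left(-108\right) 12 = 50054 - -1296 = 50054 + 1296 = 51350$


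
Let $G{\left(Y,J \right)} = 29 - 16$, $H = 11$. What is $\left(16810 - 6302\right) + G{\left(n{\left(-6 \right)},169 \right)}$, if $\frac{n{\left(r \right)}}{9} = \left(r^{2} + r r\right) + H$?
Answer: $10521$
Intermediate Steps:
$n{\left(r \right)} = 99 + 18 r^{2}$ ($n{\left(r \right)} = 9 \left(\left(r^{2} + r r\right) + 11\right) = 9 \left(\left(r^{2} + r^{2}\right) + 11\right) = 9 \left(2 r^{2} + 11\right) = 9 \left(11 + 2 r^{2}\right) = 99 + 18 r^{2}$)
$G{\left(Y,J \right)} = 13$ ($G{\left(Y,J \right)} = 29 - 16 = 13$)
$\left(16810 - 6302\right) + G{\left(n{\left(-6 \right)},169 \right)} = \left(16810 - 6302\right) + 13 = 10508 + 13 = 10521$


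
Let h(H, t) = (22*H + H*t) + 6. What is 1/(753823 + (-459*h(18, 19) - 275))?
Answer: 1/412052 ≈ 2.4269e-6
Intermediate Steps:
h(H, t) = 6 + 22*H + H*t
1/(753823 + (-459*h(18, 19) - 275)) = 1/(753823 + (-459*(6 + 22*18 + 18*19) - 275)) = 1/(753823 + (-459*(6 + 396 + 342) - 275)) = 1/(753823 + (-459*744 - 275)) = 1/(753823 + (-341496 - 275)) = 1/(753823 - 341771) = 1/412052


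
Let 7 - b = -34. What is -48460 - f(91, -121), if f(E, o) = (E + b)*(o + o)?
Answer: -16516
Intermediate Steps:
b = 41 (b = 7 - 1*(-34) = 7 + 34 = 41)
f(E, o) = 2*o*(41 + E) (f(E, o) = (E + 41)*(o + o) = (41 + E)*(2*o) = 2*o*(41 + E))
-48460 - f(91, -121) = -48460 - 2*(-121)*(41 + 91) = -48460 - 2*(-121)*132 = -48460 - 1*(-31944) = -48460 + 31944 = -16516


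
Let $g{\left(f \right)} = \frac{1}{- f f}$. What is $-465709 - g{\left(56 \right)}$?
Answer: $- \frac{1460463423}{3136} \approx -4.6571 \cdot 10^{5}$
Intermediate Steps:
$g{\left(f \right)} = - \frac{1}{f^{2}}$ ($g{\left(f \right)} = \frac{1}{\left(-1\right) f^{2}} = - \frac{1}{f^{2}}$)
$-465709 - g{\left(56 \right)} = -465709 - - \frac{1}{3136} = -465709 + \frac{1}{3136} = - \frac{1460463423}{3136}$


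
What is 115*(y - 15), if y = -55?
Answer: -8050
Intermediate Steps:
115*(y - 15) = 115*(-55 - 15) = 115*(-70) = -8050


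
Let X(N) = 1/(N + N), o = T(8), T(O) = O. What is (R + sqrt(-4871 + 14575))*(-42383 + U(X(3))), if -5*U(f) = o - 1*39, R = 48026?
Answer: -10175940984/5 - 423768*sqrt(2426)/5 ≈ -2.0394e+9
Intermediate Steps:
o = 8
X(N) = 1/(2*N)
U(f) = 31/5 (U(f) = -(8 - 1*39)/5 = -(8 - 39)/5 = -1/5*(-31) = 31/5)
(R + sqrt(-4871 + 14575))*(-42383 + U(X(3))) = (48026 + sqrt(-4871 + 14575))*(-42383 + 31/5) = (48026 + sqrt(9704))*(-211884/5) = (48026 + 2*sqrt(2426))*(-211884/5) = -10175940984/5 - 423768*sqrt(2426)/5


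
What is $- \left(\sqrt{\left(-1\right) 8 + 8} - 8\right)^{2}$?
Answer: $-64$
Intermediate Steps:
$- \left(\sqrt{\left(-1\right) 8 + 8} - 8\right)^{2} = - \left(\sqrt{-8 + 8} - 8\right)^{2} = - \left(\sqrt{0} - 8\right)^{2} = - \left(0 - 8\right)^{2} = - \left(-8\right)^{2} = \left(-1\right) 64 = -64$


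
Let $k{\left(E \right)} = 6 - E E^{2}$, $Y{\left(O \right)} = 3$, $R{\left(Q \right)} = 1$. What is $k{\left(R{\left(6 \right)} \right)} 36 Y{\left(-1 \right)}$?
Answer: $-648$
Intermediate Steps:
$k{\left(E \right)} = - 6 E^{3}$ ($k{\left(E \right)} = 6 \left(- E^{3}\right) = - 6 E^{3}$)
$k{\left(R{\left(6 \right)} \right)} 36 Y{\left(-1 \right)} = - 6 \cdot 1^{3} \cdot 36 \cdot 3 = \left(-6\right) 1 \cdot 36 \cdot 3 = \left(-6\right) 36 \cdot 3 = \left(-216\right) 3 = -648$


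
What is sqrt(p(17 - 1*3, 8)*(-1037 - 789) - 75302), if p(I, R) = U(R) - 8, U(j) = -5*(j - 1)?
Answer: 4*sqrt(201) ≈ 56.710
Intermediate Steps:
U(j) = 5 - 5*j (U(j) = -5*(-1 + j) = 5 - 5*j)
p(I, R) = -3 - 5*R (p(I, R) = (5 - 5*R) - 8 = -3 - 5*R)
sqrt(p(17 - 1*3, 8)*(-1037 - 789) - 75302) = sqrt((-3 - 5*8)*(-1037 - 789) - 75302) = sqrt((-3 - 40)*(-1826) - 75302) = sqrt(-43*(-1826) - 75302) = sqrt(78518 - 75302) = sqrt(3216) = 4*sqrt(201)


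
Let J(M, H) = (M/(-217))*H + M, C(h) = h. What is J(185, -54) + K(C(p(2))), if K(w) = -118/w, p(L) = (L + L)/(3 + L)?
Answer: 36255/434 ≈ 83.537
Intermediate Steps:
p(L) = 2*L/(3 + L) (p(L) = (2*L)/(3 + L) = 2*L/(3 + L))
J(M, H) = M - H*M/217 (J(M, H) = (-M/217)*H + M = -H*M/217 + M = M - H*M/217)
J(185, -54) + K(C(p(2))) = (1/217)*185*(217 - 1*(-54)) - 118/(2*2/(3 + 2)) = (1/217)*185*(217 + 54) - 118/(2*2/5) = (1/217)*185*271 - 118/(2*2*(⅕)) = 50135/217 - 118/⅘ = 50135/217 - 118*5/4 = 50135/217 - 295/2 = 36255/434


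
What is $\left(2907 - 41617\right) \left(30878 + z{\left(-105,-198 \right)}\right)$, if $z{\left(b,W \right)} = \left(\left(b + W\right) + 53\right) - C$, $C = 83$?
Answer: $-1182396950$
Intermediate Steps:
$z{\left(b,W \right)} = -30 + W + b$ ($z{\left(b,W \right)} = \left(\left(b + W\right) + 53\right) - 83 = \left(\left(W + b\right) + 53\right) - 83 = \left(53 + W + b\right) - 83 = -30 + W + b$)
$\left(2907 - 41617\right) \left(30878 + z{\left(-105,-198 \right)}\right) = \left(2907 - 41617\right) \left(30878 - 333\right) = - 38710 \left(30878 - 333\right) = \left(-38710\right) 30545 = -1182396950$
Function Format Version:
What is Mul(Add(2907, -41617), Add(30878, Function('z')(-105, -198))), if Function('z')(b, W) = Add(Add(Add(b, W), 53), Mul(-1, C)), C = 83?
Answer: -1182396950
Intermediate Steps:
Function('z')(b, W) = Add(-30, W, b) (Function('z')(b, W) = Add(Add(Add(b, W), 53), Mul(-1, 83)) = Add(Add(Add(W, b), 53), -83) = Add(Add(53, W, b), -83) = Add(-30, W, b))
Mul(Add(2907, -41617), Add(30878, Function('z')(-105, -198))) = Mul(Add(2907, -41617), Add(30878, Add(-30, -198, -105))) = Mul(-38710, Add(30878, -333)) = Mul(-38710, 30545) = -1182396950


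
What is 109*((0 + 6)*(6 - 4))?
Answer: 1308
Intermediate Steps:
109*((0 + 6)*(6 - 4)) = 109*(6*2) = 109*12 = 1308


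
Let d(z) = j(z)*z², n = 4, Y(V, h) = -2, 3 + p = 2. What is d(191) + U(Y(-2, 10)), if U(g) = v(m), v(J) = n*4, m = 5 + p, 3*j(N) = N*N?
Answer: 1330863409/3 ≈ 4.4362e+8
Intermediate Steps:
j(N) = N²/3 (j(N) = (N*N)/3 = N²/3)
p = -1 (p = -3 + 2 = -1)
m = 4 (m = 5 - 1 = 4)
v(J) = 16 (v(J) = 4*4 = 16)
U(g) = 16
d(z) = z⁴/3 (d(z) = (z²/3)*z² = z⁴/3)
d(191) + U(Y(-2, 10)) = (⅓)*191⁴ + 16 = (⅓)*1330863361 + 16 = 1330863361/3 + 16 = 1330863409/3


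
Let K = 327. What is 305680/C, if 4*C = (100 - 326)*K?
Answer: -611360/36951 ≈ -16.545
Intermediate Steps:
C = -36951/2 (C = ((100 - 326)*327)/4 = (-226*327)/4 = (¼)*(-73902) = -36951/2 ≈ -18476.)
305680/C = 305680/(-36951/2) = 305680*(-2/36951) = -611360/36951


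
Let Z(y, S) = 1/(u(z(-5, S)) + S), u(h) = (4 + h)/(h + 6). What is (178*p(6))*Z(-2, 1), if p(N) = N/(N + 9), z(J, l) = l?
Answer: 623/15 ≈ 41.533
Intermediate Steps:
u(h) = (4 + h)/(6 + h)
Z(y, S) = 1/(S + (4 + S)/(6 + S)) (Z(y, S) = 1/((4 + S)/(6 + S) + S) = 1/(S + (4 + S)/(6 + S)))
p(N) = N/(9 + N)
(178*p(6))*Z(-2, 1) = (178*(6/(9 + 6)))*((6 + 1)/(4 + 1 + 1*(6 + 1))) = (178*(6/15))*(7/(4 + 1 + 1*7)) = (178*(6*(1/15)))*(7/(4 + 1 + 7)) = (178*(2/5))*(7/12) = 356*((1/12)*7)/5 = (356/5)*(7/12) = 623/15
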